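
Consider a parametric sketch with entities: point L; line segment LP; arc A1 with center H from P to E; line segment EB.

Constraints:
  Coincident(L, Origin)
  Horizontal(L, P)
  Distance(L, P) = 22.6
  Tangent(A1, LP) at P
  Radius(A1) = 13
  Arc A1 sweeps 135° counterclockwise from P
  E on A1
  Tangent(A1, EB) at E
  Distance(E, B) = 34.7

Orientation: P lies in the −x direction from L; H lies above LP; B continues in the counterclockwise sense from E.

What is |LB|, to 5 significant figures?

60.194

L is at the origin; L and P share the same y with |LP| = 22.6 and P on the −x side, so P = (-22.600, 0.0000). Tangency of A1 to LP means the radius HP is perpendicular to LP, so H = P + (0, 13) = (-22.600, 13.000). On A1, P sits at bearing -90° from H; a 135° counterclockwise sweep puts E at bearing 45°, so E = H + 13.0·(cos 45°, sin 45°) = (-13.408, 22.192). Tangency of A1 to EB means the radius HE is perpendicular to EB, so EB runs along (−sin 45°, cos 45°); with |EB| = 34.7, B = (-37.944, 46.729). Then |LB| = |B − L| = 60.194.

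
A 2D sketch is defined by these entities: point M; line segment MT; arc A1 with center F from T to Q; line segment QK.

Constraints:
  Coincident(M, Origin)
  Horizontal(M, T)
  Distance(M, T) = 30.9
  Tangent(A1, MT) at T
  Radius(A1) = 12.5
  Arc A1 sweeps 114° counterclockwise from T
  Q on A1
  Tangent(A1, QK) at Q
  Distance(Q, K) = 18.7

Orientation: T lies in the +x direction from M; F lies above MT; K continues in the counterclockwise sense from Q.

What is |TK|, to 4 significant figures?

34.88

On A1, T sits at bearing -90° from F; a 114° counterclockwise sweep puts Q at bearing 24°, so Q = F + 12.5·(cos 24°, sin 24°) = (42.32, 17.58). Since A1 is tangent to QK there, FQ ⟂ QK, so QK runs along (−sin 24°, cos 24°); with |QK| = 18.7, K = (34.71, 34.67). Then |TK| = |K − T| = 34.88.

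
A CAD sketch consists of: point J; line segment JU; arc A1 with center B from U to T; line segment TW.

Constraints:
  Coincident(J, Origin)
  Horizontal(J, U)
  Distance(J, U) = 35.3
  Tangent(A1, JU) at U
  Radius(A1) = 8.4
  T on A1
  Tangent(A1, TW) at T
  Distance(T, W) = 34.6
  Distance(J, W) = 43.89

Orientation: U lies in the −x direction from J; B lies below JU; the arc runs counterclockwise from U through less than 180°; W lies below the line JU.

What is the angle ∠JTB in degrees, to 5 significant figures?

23.173°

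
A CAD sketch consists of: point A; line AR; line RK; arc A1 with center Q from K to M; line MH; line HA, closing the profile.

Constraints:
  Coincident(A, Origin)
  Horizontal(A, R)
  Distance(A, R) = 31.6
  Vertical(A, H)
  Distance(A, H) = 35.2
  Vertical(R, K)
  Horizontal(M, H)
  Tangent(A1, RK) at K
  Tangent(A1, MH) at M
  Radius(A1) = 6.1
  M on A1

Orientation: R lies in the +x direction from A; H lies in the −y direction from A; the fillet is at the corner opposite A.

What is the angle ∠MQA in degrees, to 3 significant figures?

139°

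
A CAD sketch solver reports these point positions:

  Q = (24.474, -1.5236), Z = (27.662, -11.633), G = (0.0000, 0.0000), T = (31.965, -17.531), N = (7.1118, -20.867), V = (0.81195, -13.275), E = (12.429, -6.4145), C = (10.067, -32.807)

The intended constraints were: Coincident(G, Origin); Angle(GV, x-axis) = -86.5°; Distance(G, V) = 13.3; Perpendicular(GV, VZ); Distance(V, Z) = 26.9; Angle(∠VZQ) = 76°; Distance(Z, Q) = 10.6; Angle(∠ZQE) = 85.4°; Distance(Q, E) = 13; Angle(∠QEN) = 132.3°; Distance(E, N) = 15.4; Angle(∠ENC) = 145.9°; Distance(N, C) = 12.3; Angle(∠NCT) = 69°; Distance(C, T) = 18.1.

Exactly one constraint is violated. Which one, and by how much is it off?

Distance(C, T) = 18.1 — off by 8.60.

G = (0.00, 0.00) ✓; GV at -86.50° ✓; |GV| = 13.30 ✓; ∠(GV, VZ) = 90.00° ✓; |VZ| = 26.90 ✓; ∠VZQ = 76.00° ✓; |ZQ| = 10.60 ✓; ∠ZQE = 85.40° ✓; |QE| = 13.00 ✓; ∠QEN = 132.3° ✓; |EN| = 15.40 ✓; ∠ENC = 145.9° ✓; |NC| = 12.30 ✓; ∠NCT = 69.00° ✓; |CT| = 26.70 ✗.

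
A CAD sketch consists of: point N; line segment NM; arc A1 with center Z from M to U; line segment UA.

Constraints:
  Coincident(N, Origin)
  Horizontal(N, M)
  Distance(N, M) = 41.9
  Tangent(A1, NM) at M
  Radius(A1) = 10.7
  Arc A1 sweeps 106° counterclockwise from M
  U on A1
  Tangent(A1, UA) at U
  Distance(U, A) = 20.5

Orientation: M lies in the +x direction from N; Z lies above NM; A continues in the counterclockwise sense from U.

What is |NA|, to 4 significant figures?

57.25

N is at the origin; NM is horizontal with |NM| = 41.9 and M on the +x side, so M = (41.90, 0.000). A1 meets NM tangentially, so ZM is at right angles to NM, so Z = M + (0, 10.7) = (41.90, 10.70). On A1, M sits at bearing -90° from Z; a 106° counterclockwise sweep puts U at bearing 16°, so U = Z + 10.7·(cos 16°, sin 16°) = (52.19, 13.65). Since A1 is tangent to UA there, ZU ⟂ UA, so UA runs along (−sin 16°, cos 16°); with |UA| = 20.5, A = (46.53, 33.36). Then |NA| = |A − N| = 57.25.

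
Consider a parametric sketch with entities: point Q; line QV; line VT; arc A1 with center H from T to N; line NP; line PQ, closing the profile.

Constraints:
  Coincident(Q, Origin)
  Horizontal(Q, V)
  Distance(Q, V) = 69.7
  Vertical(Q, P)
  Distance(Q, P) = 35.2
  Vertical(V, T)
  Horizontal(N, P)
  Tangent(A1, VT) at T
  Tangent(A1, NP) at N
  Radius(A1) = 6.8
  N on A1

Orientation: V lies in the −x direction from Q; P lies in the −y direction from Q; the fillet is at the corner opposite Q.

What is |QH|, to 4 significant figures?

69.01

Q is at the origin; QV is horizontal with |QV| = 69.7 and V on the −x side, so V = (-69.70, 0.000). QP is vertical with |QP| = 35.2 and P on the −y side, so P = (0.000, -35.20). The virtual corner opposite Q is at (-69.70, -35.20). The tangent condition forces HT to be normal to VT and tangency of A1 to NP means the radius HN is perpendicular to NP, with radius 6.8, so the center H sits 6.8 in from both sides at H = (-62.90, -28.40). Then |QH| = |H − Q| = 69.01.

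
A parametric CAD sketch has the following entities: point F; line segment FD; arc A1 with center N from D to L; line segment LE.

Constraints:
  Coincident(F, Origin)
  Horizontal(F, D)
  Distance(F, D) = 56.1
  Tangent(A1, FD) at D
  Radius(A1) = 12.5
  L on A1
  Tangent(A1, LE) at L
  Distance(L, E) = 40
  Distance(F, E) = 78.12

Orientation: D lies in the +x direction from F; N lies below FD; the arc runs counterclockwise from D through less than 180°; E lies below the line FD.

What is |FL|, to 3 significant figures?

47.0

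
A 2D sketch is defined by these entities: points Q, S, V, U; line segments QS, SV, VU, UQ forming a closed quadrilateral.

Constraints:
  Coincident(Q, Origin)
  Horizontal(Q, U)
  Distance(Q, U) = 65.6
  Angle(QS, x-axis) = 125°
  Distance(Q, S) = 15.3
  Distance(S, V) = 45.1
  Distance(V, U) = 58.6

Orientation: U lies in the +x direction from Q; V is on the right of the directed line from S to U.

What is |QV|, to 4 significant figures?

29.91

Checks: |SV| = 45.10 ✓; |VU| = 58.60 ✓.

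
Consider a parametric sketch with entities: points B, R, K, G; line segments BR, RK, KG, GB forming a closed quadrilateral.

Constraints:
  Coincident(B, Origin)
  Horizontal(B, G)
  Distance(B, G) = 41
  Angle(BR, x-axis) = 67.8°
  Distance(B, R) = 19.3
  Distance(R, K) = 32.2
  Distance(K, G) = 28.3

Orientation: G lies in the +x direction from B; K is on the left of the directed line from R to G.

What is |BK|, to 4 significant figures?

47.13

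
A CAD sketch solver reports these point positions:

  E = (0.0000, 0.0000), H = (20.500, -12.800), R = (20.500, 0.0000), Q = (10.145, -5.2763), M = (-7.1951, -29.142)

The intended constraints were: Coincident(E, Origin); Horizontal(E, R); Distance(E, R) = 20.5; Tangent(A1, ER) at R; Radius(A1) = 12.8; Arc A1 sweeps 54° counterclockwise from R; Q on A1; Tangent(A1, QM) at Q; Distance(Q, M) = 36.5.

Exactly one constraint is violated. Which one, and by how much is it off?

Distance(Q, M) = 36.5 — off by 7.00.

E = (0.00, 0.00) ✓; E.y = 0.00, R.y = 0.00 ✓; |ER| = 20.50 ✓; ∠(HR, RE) = 90.00° ✓; |HR| = 12.80 ✓; bearing(H→Q) − bearing(H→R) = 54.00° ✓; |HQ| = 12.80 ✓; ∠(HQ, QM) = 90.00° ✓; |QM| = 29.50 ✗.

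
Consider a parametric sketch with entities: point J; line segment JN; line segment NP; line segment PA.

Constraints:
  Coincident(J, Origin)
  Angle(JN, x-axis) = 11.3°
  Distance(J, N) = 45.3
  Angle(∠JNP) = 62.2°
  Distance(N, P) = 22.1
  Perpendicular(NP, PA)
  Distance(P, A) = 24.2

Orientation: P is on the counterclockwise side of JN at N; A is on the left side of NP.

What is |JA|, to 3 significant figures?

15.9

J is at the origin; JN runs at 11.3° with length 45.3, so N = 45.3·(cos 11.3°, sin 11.3°) = (44.4, 8.88). ∠JNP = 62.2°, so NP runs at 11.3° + (180° − 62.2°) = 129° from the x-axis; with |NP| = 22.1, P = N + 22.1·(cos 129°, sin 129°) = (30.5, 26.0). NP is perpendicular to PA; with |PA| = 24.2 on the left of NP, A = P + 24.2·(-0.776, -0.631) = (11.7, 10.8). Then |JA| = |A − J| = 15.9.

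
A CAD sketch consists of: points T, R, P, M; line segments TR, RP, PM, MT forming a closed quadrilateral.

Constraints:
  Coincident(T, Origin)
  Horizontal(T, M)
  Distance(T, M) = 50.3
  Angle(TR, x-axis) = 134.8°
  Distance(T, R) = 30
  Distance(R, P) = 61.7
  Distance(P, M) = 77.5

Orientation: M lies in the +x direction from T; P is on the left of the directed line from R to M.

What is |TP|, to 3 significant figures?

71.9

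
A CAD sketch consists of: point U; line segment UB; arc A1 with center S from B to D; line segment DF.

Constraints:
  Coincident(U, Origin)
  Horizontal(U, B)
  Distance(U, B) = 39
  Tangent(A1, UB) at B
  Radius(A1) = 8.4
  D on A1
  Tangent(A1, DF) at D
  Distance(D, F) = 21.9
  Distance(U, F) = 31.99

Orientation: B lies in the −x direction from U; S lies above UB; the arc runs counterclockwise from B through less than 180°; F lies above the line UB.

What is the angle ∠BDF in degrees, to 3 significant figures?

149°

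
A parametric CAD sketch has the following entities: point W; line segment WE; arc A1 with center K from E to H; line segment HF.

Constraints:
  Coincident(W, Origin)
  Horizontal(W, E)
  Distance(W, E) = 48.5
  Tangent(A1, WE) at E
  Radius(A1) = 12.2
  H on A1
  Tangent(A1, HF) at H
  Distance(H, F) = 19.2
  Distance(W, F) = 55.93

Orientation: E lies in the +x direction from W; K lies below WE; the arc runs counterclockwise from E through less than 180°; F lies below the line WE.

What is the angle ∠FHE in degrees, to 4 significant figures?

124.5°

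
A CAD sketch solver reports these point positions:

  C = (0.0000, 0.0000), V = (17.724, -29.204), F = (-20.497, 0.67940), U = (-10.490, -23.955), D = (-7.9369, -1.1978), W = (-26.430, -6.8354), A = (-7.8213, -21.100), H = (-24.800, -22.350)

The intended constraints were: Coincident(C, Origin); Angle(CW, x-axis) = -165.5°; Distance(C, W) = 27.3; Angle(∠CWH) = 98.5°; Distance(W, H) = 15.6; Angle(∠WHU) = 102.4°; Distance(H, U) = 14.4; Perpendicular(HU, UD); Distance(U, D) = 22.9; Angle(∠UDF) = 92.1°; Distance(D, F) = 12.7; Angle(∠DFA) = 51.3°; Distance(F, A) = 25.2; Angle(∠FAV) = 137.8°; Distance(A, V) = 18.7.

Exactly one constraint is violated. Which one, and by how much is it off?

Distance(A, V) = 18.7 — off by 8.10.

C = (0.00, 0.00) ✓; CW at -165.5° ✓; |CW| = 27.30 ✓; ∠CWH = 98.50° ✓; |WH| = 15.60 ✓; ∠WHU = 102.4° ✓; |HU| = 14.40 ✓; ∠(HU, UD) = 90.00° ✓; |UD| = 22.90 ✓; ∠UDF = 92.10° ✓; |DF| = 12.70 ✓; ∠DFA = 51.30° ✓; |FA| = 25.20 ✓; ∠FAV = 137.8° ✓; |AV| = 26.80 ✗.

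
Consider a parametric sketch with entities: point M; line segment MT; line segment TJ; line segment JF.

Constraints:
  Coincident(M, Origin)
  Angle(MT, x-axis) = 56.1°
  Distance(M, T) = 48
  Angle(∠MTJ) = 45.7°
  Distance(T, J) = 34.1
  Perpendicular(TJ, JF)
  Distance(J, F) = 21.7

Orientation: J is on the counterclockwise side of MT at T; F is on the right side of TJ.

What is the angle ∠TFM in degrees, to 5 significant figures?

56.940°

∠MTJ = 45.7°, so TJ runs at 56.1° + (180° − 45.7°) = 190.40° from the x-axis; with |TJ| = 34.1, J = T + 34.1·(cos 190.40°, sin 190.40°) = (-6.7680, 33.685). The perpendicularity gives JF at right angles to TJ; with |JF| = 21.7 on the right of TJ, F = J + 21.7·(-0.18052, 0.98357) = (-10.685, 55.028). Then cos ∠TFM = FT·FM / (|FT||FM|), giving 56.940°.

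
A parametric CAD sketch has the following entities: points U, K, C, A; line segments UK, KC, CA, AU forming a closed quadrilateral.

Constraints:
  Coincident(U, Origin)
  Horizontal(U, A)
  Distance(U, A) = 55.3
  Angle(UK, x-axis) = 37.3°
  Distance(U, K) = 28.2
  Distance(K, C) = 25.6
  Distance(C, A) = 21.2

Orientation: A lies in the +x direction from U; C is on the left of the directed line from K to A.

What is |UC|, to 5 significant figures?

51.837

Checks: U = (0.00, 0.00) ✓; |KC| = 25.60 ✓; |CA| = 21.20 ✓.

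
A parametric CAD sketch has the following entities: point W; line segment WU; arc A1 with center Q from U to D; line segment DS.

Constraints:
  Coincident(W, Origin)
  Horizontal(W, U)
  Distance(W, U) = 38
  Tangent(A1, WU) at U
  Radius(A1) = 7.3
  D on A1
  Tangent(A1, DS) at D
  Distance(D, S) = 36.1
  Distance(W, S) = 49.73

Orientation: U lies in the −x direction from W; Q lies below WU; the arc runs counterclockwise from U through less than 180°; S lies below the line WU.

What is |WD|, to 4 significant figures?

45.66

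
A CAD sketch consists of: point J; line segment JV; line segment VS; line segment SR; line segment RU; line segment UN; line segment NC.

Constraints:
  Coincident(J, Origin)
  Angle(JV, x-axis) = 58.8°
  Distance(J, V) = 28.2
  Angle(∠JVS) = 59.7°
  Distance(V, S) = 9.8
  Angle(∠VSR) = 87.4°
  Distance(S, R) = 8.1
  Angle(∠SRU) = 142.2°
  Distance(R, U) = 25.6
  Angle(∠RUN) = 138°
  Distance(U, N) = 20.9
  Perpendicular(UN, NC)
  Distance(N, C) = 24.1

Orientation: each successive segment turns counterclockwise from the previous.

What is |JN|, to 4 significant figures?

42.53

J is at the origin; JV runs at 58.8° with length 28.2, so V = (14.61, 24.12). ∠JVS = 59.7° gives VS at 179.1° from the x-axis; with |VS| = 9.8, S = (4.810, 24.28). ∠VSR = 87.4° gives SR at -88.30° from the x-axis; with |SR| = 8.1, R = (5.050, 16.18). ∠SRU = 142.2° gives RU at -50.50° from the x-axis; with |RU| = 25.6, U = (21.33, -3.575). ∠RUN = 138.0° gives UN at -8.500° from the x-axis; with |UN| = 20.9, N = (42.00, -6.664). Then |JN| = |N − J| = 42.53.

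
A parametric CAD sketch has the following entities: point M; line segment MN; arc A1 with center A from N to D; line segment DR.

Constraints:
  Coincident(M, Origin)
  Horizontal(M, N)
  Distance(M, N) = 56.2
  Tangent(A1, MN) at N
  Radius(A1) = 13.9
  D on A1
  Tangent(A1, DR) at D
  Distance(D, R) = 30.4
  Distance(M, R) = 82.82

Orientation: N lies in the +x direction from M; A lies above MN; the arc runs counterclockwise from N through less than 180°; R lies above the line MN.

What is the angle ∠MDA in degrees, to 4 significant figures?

10.95°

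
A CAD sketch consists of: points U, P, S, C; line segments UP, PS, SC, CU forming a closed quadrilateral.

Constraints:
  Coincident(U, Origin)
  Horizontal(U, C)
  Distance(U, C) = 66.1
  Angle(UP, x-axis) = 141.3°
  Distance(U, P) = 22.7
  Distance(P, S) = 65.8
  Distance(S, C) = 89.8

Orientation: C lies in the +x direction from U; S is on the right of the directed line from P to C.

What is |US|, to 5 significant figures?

51.481

Checks: |PS| = 65.80 ✓; |SC| = 89.80 ✓.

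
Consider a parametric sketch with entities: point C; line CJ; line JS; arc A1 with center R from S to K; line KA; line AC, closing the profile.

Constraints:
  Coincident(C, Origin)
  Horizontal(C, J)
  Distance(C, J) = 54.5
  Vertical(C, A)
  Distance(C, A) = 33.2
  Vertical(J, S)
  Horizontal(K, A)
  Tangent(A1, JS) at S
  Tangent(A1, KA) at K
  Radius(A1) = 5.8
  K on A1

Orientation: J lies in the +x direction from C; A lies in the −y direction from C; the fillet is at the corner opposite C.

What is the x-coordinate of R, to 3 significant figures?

48.7

C is at the origin; C and J share the same y with |CJ| = 54.5 and J on the +x side, so J = (54.5, 0.00). C and A share the same x with |CA| = 33.2 and A on the −y side, so A = (0.00, -33.2). The virtual corner opposite C is at (54.5, -33.2). A1 meets JS tangentially, so RS is at right angles to JS and since A1 is tangent to KA there, RK ⟂ KA, with radius 5.8, so the center R sits 5.8 in from both sides at R = (48.7, -27.4). So R.x = 48.7.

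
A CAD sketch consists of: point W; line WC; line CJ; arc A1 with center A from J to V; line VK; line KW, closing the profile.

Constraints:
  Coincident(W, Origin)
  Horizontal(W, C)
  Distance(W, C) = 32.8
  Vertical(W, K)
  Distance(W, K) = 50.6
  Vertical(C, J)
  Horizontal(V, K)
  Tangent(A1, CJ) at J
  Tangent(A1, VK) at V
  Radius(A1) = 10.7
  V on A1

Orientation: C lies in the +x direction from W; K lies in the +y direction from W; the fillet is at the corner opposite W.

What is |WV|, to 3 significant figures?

55.2

W is at the origin; W and C share the same y with |WC| = 32.8 and C on the +x side, so C = (32.8, 0.00). WK is vertical with |WK| = 50.6 and K on the +y side, so K = (0.00, 50.6). The virtual corner opposite W is at (32.8, 50.6). Since A1 is tangent to CJ there, AJ ⟂ CJ and the tangent condition forces AV to be normal to VK, with radius 10.7, so the center A sits 10.7 in from both sides at A = (22.1, 39.9). That places the tangent points at J = (32.8, 39.9) on CJ and V = (22.1, 50.6) on VK. Then |WV| = |V − W| = 55.2.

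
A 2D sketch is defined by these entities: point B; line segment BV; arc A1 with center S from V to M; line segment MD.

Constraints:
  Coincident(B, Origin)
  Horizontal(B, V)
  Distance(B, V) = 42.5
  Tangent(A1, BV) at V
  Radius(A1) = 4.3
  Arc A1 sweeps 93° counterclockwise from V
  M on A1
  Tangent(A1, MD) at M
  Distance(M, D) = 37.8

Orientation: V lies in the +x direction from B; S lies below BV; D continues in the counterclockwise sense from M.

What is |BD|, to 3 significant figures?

58.3

On A1, V sits at bearing 90° from S; a 93° counterclockwise sweep puts M at bearing 183°, so M = S + 4.3·(cos 183°, sin 183°) = (38.2, -4.53). A1 meets MD tangentially, so SM is at right angles to MD, so MD runs along (−sin 183°, cos 183°); with |MD| = 37.8, D = (40.2, -42.3). Then |BD| = |D − B| = 58.3.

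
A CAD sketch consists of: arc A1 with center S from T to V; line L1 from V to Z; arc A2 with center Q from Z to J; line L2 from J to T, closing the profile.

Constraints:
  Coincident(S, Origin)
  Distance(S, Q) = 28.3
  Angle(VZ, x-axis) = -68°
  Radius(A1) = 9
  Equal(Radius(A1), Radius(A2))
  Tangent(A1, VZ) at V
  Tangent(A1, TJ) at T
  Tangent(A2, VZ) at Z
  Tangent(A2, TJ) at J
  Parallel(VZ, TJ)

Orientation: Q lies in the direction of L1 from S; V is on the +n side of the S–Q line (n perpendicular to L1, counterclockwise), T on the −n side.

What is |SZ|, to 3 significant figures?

29.7

The slot axis is L1's direction at -68.0°, so u = (cos -68.0°, sin -68.0°) = (0.375, -0.927) and n = (−sin -68.0°, cos -68.0°) = (0.927, 0.375). S is at the origin and Q lies 28.3 along u from S, so Q = 28.3·u = (10.6, -26.2). Tangency of A1 to both parallel lines with radius 9.0 puts V and T at S ± 9.0·n: V = (8.34, 3.37), T = (-8.34, -3.37). Equal radii place Z and J the same way about Q: Z = Q + 9.0·n = (18.9, -22.9), J = Q − 9.0·n = (2.26, -29.6). Then |SZ| = |Z − S| = 29.7.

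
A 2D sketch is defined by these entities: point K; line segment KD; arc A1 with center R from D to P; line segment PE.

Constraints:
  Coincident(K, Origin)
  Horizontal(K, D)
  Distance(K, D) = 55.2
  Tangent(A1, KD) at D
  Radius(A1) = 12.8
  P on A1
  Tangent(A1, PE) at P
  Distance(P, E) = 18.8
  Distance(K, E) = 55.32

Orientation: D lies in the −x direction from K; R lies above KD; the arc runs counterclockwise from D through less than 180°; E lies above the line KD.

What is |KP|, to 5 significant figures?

44.778

K is at the origin; KD is horizontal with |KD| = 55.2 and D on the −x side, so D = (-55.200, 0.0000). Tangency of A1 to KD means the radius RD is perpendicular to KD, so R = D + (0, 12.8) = (-55.200, 12.800). Since RP ⟂ PE (tangency), |RE| = √(12.8² + 18.8²) = 22.744 regardless of where P sits on A1. So E lies on both circle(K, 55.32) and circle(R, 22.744); the above-KD intersection is E = (-44.497, 32.868). P is the foot of the tangent from E: P = (-42.474, 14.177).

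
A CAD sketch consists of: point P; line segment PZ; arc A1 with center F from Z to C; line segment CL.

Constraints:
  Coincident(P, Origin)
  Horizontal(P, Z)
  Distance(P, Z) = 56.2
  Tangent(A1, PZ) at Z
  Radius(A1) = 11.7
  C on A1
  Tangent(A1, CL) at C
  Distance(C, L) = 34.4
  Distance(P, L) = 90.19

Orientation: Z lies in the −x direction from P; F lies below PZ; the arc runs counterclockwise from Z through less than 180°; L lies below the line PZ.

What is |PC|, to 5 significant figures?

66.934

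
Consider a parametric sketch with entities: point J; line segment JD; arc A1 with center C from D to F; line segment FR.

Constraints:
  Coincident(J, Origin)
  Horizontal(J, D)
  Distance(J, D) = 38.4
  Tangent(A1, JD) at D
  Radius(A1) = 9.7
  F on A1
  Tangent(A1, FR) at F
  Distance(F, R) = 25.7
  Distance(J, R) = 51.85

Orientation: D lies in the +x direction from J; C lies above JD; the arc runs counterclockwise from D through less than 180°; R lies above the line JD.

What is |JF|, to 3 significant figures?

49.2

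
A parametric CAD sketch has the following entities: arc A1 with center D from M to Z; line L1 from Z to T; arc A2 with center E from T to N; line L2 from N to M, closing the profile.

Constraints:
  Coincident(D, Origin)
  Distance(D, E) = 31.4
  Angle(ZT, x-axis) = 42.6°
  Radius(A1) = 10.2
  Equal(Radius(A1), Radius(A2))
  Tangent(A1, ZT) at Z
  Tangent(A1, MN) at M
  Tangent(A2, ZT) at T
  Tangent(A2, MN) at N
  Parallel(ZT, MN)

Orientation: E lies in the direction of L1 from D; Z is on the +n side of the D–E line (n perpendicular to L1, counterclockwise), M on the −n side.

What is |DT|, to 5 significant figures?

33.015

The slot axis is L1's direction at 42.6°, so u = (cos 42.6°, sin 42.6°) = (0.73610, 0.67688) and n = (−sin 42.6°, cos 42.6°) = (-0.67688, 0.73610). D is at the origin and E lies 31.4 along u from D, so E = 31.4·u = (23.113, 21.254). Tangency of A1 to both parallel lines with radius 10.2 puts Z and M at D ± 10.2·n: Z = (-6.9041, 7.5082), M = (6.9041, -7.5082). Equal radii place T and N the same way about E: T = E + 10.2·n = (16.209, 28.762), N = E − 10.2·n = (30.018, 13.746). Then |DT| = |T − D| = 33.015.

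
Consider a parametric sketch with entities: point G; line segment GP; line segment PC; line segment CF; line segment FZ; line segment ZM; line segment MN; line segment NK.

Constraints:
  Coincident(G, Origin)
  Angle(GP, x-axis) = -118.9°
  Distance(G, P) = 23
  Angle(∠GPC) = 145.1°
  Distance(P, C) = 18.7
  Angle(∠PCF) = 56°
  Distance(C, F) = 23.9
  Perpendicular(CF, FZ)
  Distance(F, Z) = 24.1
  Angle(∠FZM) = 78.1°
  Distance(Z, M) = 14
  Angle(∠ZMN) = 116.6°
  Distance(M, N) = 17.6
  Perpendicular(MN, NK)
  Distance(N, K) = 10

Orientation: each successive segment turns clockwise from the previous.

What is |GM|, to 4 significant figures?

21.87

G is at the origin; GP runs at -118.9° with length 23.0, so P = (-11.12, -20.14). ∠GPC = 145.1° gives PC at -153.8° from the x-axis; with |PC| = 18.7, C = (-27.89, -28.39). ∠PCF = 56.0° gives CF at 82.20° from the x-axis; with |CF| = 23.9, F = (-24.65, -4.713). The perpendicularity gives FZ at right angles to CF, so FZ runs at -7.800°; with |FZ| = 24.1, Z = (-0.7736, -7.984). ∠FZM = 78.1° gives ZM at -109.7° from the x-axis; with |ZM| = 14.0, M = (-5.493, -21.16). Then |GM| = |M − G| = 21.87.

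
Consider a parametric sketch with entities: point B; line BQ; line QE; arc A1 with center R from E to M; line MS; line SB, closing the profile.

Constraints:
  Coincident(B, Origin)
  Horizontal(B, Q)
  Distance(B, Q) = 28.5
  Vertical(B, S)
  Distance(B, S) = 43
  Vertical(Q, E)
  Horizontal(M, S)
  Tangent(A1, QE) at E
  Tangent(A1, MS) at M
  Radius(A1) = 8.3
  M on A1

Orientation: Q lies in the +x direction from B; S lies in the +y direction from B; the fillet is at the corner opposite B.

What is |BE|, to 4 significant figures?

44.90

The virtual corner opposite B is at (28.50, 43.00). The tangent condition forces RE to be normal to QE and the tangent condition forces RM to be normal to MS, with radius 8.3, so the center R sits 8.3 in from both sides at R = (20.20, 34.70). That places the tangent points at E = (28.50, 34.70) on QE and M = (20.20, 43.00) on MS. Then |BE| = |E − B| = 44.90.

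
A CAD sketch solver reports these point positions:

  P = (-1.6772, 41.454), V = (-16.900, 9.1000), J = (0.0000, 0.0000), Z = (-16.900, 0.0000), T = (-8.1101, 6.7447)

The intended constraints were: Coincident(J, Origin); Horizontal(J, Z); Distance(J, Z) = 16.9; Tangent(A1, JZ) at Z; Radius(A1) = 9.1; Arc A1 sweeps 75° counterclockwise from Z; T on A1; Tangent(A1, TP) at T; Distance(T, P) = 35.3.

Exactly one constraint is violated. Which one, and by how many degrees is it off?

Tangent(A1, TP) at T — off by 4.50°.

J = (0.00, 0.00) ✓; J.y = 0.00, Z.y = 0.00 ✓; |JZ| = 16.90 ✓; ∠(VZ, ZJ) = 90.00° ✓; |VZ| = 9.100 ✓; bearing(V→T) − bearing(V→Z) = 75.00° ✓; |VT| = 9.100 ✓; ∠(VT, TP) = 85.50° ✗; |TP| = 35.30 ✓.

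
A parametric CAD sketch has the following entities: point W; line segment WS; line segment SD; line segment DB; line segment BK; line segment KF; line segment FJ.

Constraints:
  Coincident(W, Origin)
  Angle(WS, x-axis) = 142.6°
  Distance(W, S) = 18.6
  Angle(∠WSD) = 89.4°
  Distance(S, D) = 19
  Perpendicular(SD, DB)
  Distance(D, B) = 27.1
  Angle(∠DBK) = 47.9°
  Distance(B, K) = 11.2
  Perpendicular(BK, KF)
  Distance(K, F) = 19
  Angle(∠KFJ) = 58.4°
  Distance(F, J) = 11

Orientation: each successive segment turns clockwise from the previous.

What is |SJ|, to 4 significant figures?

31.00

W is at the origin; WS runs at 142.6° with length 18.6, so S = (-14.78, 11.30). ∠WSD = 89.4° gives SD at 52.00° from the x-axis; with |SD| = 19.0, D = (-3.079, 26.27). The perpendicularity gives DB at right angles to SD, so DB runs at -38.00°; with |DB| = 27.1, B = (18.28, 9.585). ∠DBK = 47.9° gives BK at -170.1° from the x-axis; with |BK| = 11.2, K = (7.243, 7.659). The perpendicularity gives KF at right angles to BK, so KF runs at 99.90°; with |KF| = 19.0, F = (3.977, 26.38). ∠KFJ = 58.4° gives FJ at -21.70° from the x-axis; with |FJ| = 11.0, J = (14.20, 22.31). Then |SJ| = |J − S| = 31.00.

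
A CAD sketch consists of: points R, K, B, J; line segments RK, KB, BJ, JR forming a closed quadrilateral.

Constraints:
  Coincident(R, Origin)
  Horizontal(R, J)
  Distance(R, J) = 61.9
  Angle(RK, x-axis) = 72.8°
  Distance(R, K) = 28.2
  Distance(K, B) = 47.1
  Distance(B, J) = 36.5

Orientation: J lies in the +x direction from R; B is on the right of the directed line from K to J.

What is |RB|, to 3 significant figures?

32.7

R is at the origin; R and J share the same y with |RJ| = 61.9 and J in +x, so J = (61.9, 0). RK runs at 72.8° with |RK| = 28.2, so K = (8.34, 26.9). B is determined by |KB| = 47.1 and |BJ| = 36.5 together: it lies at the intersection of circle(K, 47.1) and circle(J, 36.5). With |KJ| = 60.0, the foot of the radical line on KJ is 37.4 from K and the perpendicular offset is √(47.1² − 37.4²) = 28.7. Taking the right-of-KJ solution: B = (28.8, -15.5).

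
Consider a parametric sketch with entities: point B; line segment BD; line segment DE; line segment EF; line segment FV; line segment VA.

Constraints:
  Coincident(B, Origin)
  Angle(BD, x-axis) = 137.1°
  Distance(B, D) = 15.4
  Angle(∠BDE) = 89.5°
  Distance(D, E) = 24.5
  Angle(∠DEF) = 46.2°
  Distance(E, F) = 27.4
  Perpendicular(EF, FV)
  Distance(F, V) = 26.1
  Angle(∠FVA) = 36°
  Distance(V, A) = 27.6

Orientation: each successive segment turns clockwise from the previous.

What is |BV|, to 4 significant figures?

19.18

∠DEF = 46.2° gives EF at -87.20° from the x-axis; with |EF| = 27.4, F = (6.891, 0.9169). The perpendicularity gives FV at right angles to EF, so FV runs at -177.2°; with |FV| = 26.1, V = (-19.18, -0.3581). Then |BV| = |V − B| = 19.18.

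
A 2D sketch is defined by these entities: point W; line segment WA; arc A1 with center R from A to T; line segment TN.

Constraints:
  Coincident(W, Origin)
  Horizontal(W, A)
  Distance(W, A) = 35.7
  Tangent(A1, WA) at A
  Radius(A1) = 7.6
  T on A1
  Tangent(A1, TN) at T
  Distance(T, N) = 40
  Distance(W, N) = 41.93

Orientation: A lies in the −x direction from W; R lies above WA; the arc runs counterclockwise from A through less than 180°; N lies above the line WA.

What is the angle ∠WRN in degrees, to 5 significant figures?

65.514°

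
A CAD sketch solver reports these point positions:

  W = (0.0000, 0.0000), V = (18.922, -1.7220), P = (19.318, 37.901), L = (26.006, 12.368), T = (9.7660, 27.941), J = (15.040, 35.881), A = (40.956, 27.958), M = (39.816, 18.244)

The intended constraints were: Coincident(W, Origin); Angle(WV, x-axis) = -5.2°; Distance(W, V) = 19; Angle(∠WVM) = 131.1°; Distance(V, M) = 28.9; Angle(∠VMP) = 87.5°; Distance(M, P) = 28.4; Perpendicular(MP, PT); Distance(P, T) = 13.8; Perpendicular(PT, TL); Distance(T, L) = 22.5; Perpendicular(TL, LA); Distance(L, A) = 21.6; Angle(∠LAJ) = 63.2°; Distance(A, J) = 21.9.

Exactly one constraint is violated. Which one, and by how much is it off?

Distance(A, J) = 21.9 — off by 5.20.

W = (0.00, 0.00) ✓; WV at -5.200° ✓; |WV| = 19.00 ✓; ∠WVM = 131.1° ✓; |VM| = 28.90 ✓; ∠VMP = 87.50° ✓; |MP| = 28.40 ✓; ∠(MP, PT) = 90.00° ✓; |PT| = 13.80 ✓; ∠(PT, TL) = 90.00° ✓; |TL| = 22.50 ✓; ∠(TL, LA) = 90.00° ✓; |LA| = 21.60 ✓; ∠LAJ = 63.20° ✓; |AJ| = 27.10 ✗.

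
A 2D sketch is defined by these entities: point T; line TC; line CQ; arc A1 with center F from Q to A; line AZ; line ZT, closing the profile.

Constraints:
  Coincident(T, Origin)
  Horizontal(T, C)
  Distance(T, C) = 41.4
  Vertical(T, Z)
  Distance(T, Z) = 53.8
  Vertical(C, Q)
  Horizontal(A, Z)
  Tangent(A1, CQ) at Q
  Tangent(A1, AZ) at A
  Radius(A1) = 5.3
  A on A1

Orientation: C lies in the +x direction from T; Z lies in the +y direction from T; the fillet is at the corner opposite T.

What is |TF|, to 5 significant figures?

60.460

T is at the origin; T and C share the same y with |TC| = 41.4 and C on the +x side, so C = (41.400, 0.0000). T and Z share the same x with |TZ| = 53.8 and Z on the +y side, so Z = (0.0000, 53.800). The virtual corner opposite T is at (41.400, 53.800). The tangent condition forces FQ to be normal to CQ and tangency of A1 to AZ means the radius FA is perpendicular to AZ, with radius 5.3, so the center F sits 5.3 in from both sides at F = (36.100, 48.500). Then |TF| = |F − T| = 60.460.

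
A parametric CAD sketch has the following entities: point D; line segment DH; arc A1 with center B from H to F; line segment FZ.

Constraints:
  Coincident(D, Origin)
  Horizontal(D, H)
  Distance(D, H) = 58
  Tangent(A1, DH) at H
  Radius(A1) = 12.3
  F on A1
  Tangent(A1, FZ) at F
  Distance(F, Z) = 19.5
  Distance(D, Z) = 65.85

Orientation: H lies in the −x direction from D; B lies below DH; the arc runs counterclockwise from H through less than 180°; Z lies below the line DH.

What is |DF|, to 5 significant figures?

70.538

D is at the origin; DH is horizontal with |DH| = 58.0 and H on the −x side, so H = (-58.000, 0.0000). Tangency of A1 to DH means the radius BH is perpendicular to DH, so B = H + (0, -12.3) = (-58.000, -12.300). Since BF ⟂ FZ (tangency), |BZ| = √(12.3² + 19.5²) = 23.055 regardless of where F sits on A1. So Z lies on both circle(D, 65.85) and circle(B, 23.055); the below-DH intersection is Z = (-55.631, -35.233). F is the foot of the tangent from Z: F = (-67.674, -19.896).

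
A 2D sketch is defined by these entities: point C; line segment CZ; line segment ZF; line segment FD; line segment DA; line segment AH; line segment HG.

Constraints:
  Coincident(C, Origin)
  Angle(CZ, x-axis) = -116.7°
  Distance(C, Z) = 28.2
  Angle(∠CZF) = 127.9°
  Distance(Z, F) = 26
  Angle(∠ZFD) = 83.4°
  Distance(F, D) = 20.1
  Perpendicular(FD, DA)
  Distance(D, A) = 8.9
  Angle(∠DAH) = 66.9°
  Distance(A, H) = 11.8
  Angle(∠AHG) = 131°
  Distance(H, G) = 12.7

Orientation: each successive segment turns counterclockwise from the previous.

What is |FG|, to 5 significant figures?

9.4666

C is at the origin; CZ runs at -116.7° with length 28.2, so Z = (-12.671, -25.193). ∠CZF = 127.9° gives ZF at -64.600° from the x-axis; with |ZF| = 26.0, F = (-1.5185, -48.680). ∠ZFD = 83.4° gives FD at 32.000° from the x-axis; with |FD| = 20.1, D = (15.527, -38.028). FD ⟂ DA, so DA runs at 122.00°; with |DA| = 8.9, A = (10.811, -30.481). ∠DAH = 66.9° gives AH at -124.90° from the x-axis; with |AH| = 11.8, H = (4.0597, -40.159). ∠AHG = 131.0° gives HG at -75.900° from the x-axis; with |HG| = 12.7, G = (7.1536, -52.476). Then |FG| = |G − F| = 9.4666.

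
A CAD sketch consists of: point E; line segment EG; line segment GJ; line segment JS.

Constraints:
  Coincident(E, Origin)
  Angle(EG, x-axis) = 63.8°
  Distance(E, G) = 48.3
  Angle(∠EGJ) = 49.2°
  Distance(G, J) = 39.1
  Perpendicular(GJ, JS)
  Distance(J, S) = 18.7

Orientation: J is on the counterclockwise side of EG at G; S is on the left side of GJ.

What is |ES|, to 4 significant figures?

19.39

∠EGJ = 49.2°, so GJ runs at 63.8° + (180° − 49.2°) = 194.6° from the x-axis; with |GJ| = 39.1, J = G + 39.1·(cos 194.6°, sin 194.6°) = (-16.51, 33.48). The perpendicularity gives JS at right angles to GJ; with |JS| = 18.7 on the left of GJ, S = J + 18.7·(0.2521, -0.9677) = (-11.80, 15.39). Then |ES| = |S − E| = 19.39.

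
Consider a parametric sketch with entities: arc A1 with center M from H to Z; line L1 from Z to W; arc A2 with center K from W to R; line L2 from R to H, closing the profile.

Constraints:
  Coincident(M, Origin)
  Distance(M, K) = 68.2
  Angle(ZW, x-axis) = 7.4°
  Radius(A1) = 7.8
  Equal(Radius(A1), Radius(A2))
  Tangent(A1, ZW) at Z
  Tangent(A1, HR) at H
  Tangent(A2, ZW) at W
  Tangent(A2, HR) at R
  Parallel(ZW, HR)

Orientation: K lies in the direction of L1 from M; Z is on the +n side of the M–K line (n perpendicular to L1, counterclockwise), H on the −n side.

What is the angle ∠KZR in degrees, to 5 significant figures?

6.3596°

Tangency of A1 to both parallel lines with radius 7.8 puts Z and H at M ± 7.8·n: Z = (-1.0046, 7.7350), H = (1.0046, -7.7350). Equal radii place W and R the same way about K: W = K + 7.8·n = (66.627, 16.519), R = K − 7.8·n = (68.637, 1.0488). Then cos ∠KZR = ZK·ZR / (|ZK||ZR|), giving 6.3596°.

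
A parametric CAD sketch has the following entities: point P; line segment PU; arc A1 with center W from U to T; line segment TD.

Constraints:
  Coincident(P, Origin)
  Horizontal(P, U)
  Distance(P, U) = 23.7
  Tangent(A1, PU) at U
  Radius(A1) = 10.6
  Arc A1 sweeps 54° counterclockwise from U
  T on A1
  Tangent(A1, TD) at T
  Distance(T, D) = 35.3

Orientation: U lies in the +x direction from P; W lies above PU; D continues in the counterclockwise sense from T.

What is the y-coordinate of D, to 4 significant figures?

32.93

P is at the origin; P and U share the same y with |PU| = 23.7 and U on the +x side, so U = (23.70, 0.000). Tangency of A1 to PU means the radius WU is perpendicular to PU, so W = U + (0, 10.6) = (23.70, 10.60). On A1, U sits at bearing -90° from W; a 54° counterclockwise sweep puts T at bearing -36°, so T = W + 10.6·(cos -36°, sin -36°) = (32.28, 4.369). A1 meets TD tangentially, so WT is at right angles to TD, so TD runs along (−sin -36°, cos -36°); with |TD| = 35.3, D = (53.02, 32.93). So D.y = 32.93.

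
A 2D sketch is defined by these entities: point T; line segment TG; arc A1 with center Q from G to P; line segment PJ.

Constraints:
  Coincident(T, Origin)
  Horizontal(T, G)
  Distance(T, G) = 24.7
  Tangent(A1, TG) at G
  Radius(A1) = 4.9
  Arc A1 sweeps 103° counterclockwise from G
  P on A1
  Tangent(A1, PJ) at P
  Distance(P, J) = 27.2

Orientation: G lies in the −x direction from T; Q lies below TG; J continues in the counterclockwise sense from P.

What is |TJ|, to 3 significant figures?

40.0

T is at the origin; TG is horizontal with |TG| = 24.7 and G on the −x side, so G = (-24.7, 0.00). The tangent condition forces QG to be normal to TG, so Q = G + (0, -4.9) = (-24.7, -4.90). On A1, G sits at bearing 90° from Q; a 103° counterclockwise sweep puts P at bearing 193°, so P = Q + 4.9·(cos 193°, sin 193°) = (-29.5, -6.00). Since A1 is tangent to PJ there, QP ⟂ PJ, so PJ runs along (−sin 193°, cos 193°); with |PJ| = 27.2, J = (-23.4, -32.5). Then |TJ| = |J − T| = 40.0.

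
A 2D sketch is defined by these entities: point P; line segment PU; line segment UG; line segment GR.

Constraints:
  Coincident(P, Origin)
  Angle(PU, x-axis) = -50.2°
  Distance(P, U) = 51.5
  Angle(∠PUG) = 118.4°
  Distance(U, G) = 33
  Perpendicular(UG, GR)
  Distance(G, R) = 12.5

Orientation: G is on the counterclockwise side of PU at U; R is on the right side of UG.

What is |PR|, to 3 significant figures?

81.5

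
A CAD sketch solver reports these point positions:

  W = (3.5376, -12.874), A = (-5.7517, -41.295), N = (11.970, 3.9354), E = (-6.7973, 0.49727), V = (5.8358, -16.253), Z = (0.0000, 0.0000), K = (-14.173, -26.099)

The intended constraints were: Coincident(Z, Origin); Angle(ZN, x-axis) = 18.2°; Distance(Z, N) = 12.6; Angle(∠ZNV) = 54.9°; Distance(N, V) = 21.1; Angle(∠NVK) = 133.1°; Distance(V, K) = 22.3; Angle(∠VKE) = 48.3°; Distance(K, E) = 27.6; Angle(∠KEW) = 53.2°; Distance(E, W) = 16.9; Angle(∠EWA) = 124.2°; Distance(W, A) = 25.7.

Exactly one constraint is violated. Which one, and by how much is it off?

Distance(W, A) = 25.7 — off by 4.20.

Z = (0.00, 0.00) ✓; ZN at 18.20° ✓; |ZN| = 12.60 ✓; ∠ZNV = 54.90° ✓; |NV| = 21.10 ✓; ∠NVK = 133.1° ✓; |VK| = 22.30 ✓; ∠VKE = 48.30° ✓; |KE| = 27.60 ✓; ∠KEW = 53.20° ✓; |EW| = 16.90 ✓; ∠EWA = 124.2° ✓; |WA| = 29.90 ✗.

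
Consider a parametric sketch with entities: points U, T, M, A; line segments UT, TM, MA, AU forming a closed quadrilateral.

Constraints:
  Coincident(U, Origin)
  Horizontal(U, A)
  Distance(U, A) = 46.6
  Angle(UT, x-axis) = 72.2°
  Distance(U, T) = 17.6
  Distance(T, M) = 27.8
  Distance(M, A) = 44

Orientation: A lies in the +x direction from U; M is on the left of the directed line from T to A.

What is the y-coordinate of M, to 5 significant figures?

37.611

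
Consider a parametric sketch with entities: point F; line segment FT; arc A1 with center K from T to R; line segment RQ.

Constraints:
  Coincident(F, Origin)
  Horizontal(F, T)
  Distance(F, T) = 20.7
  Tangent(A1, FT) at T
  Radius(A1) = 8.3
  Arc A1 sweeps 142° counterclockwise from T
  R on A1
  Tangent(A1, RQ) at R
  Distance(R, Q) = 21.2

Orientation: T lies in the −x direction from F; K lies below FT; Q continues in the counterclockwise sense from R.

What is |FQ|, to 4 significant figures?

29.34

F is at the origin; F and T share the same y with |FT| = 20.7 and T on the −x side, so T = (-20.70, 0.000). Tangency of A1 to FT means the radius KT is perpendicular to FT, so K = T + (0, -8.3) = (-20.70, -8.300). On A1, T sits at bearing 90° from K; a 142° counterclockwise sweep puts R at bearing 232°, so R = K + 8.3·(cos 232°, sin 232°) = (-25.81, -14.84). A1 meets RQ tangentially, so KR is at right angles to RQ, so RQ runs along (−sin 232°, cos 232°); with |RQ| = 21.2, Q = (-9.104, -27.89). Then |FQ| = |Q − F| = 29.34.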